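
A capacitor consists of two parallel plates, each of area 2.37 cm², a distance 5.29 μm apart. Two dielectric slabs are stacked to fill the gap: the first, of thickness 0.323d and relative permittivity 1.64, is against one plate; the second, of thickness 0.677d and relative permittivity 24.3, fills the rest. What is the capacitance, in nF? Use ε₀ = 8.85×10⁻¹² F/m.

C ≈ 1.76 nF

A = 2.37 cm² = 2.37×10⁻⁴ m².
Stacked slabs ⇒ two capacitors in series, each with the full plate area.
C₁ = κ₁ε₀A/d₁ = 1.64 × 8.85×10⁻¹² × 2.37×10⁻⁴ / 1.71×10⁻⁶ = 2.01×10⁻⁹ F.
C₂ = κ₂ε₀A/d₂ = 24.3 × 8.85×10⁻¹² × 2.37×10⁻⁴ / 3.58×10⁻⁶ = 1.42×10⁻⁸ F.
C = (1/C₁ + 1/C₂)⁻¹ = 1.76×10⁻⁹ F.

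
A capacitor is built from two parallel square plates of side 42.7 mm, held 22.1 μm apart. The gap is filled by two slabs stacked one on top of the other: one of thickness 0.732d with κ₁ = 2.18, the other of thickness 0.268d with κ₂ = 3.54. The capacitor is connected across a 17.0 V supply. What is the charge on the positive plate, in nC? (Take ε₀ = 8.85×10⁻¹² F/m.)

30.2 nC

A = (42.7 mm)² = 1.82×10⁻³ m².
Stacked slabs ⇒ two capacitors in series, each with the full plate area.
C₁ = κ₁ε₀A/d₁ = 2.18 × 8.85×10⁻¹² × 1.82×10⁻³ / 1.62×10⁻⁵ = 2.17×10⁻⁹ F.
C₂ = κ₂ε₀A/d₂ = 3.54 × 8.85×10⁻¹² × 1.82×10⁻³ / 5.92×10⁻⁶ = 9.64×10⁻⁹ F.
C = (1/C₁ + 1/C₂)⁻¹ = 1.77×10⁻⁹ F.
Q = CV = 1.77×10⁻⁹ × 17.0 = 3.02×10⁻⁸ C.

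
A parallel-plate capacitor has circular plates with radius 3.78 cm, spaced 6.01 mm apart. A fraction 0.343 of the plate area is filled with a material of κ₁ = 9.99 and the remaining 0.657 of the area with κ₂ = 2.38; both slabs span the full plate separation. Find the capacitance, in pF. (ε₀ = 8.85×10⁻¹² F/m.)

33.0 pF

A = π(3.78 cm)² = 4.49×10⁻³ m².
Side-by-side slabs ⇒ two capacitors in parallel, each spanning the full gap.
C₁ = κ₁ε₀A₁/d = 9.99 × 8.85×10⁻¹² × 1.54×10⁻³ / 6.01×10⁻³ = 2.26×10⁻¹¹ F.
C₂ = κ₂ε₀A₂/d = 2.38 × 8.85×10⁻¹² × 2.95×10⁻³ / 6.01×10⁻³ = 1.03×10⁻¹¹ F.
C = C₁ + C₂ = 3.30×10⁻¹¹ F.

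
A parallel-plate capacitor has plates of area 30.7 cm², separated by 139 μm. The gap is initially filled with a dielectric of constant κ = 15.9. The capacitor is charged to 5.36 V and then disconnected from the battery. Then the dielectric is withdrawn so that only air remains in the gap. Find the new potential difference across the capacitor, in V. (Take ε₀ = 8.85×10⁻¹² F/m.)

V ≈ 85.2 V

A = 30.7 cm² = 3.07×10⁻³ m².
Initially C₁ = κε₀A/d = 15.9 × 8.85×10⁻¹² × 3.07×10⁻³ / 1.39×10⁻⁴ = 3.11×10⁻⁹ F.
V₁ = 5.36 V.
Isolated ⇒ Q is held fixed. C₂ = 0.0629 C₁ and V = Q/C, so V₂/V₁ = C₁/C₂ = 15.9.
V₂ = 15.9 × 5.36 = 85.2 V.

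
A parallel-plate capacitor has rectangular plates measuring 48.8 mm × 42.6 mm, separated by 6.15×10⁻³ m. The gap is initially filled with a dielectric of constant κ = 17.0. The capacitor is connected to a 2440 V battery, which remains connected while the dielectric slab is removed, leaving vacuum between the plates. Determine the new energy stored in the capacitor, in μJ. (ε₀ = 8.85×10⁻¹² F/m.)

A = 48.8 × 42.6 mm² = 2.08×10⁻³ m².
Initially C₁ = κε₀A/d = 17.0 × 8.85×10⁻¹² × 2.08×10⁻³ / 6.15×10⁻³ = 5.09×10⁻¹¹ F.
U₁ = 1.51×10⁻⁴ J.
Battery connected ⇒ V is held fixed. C₂ = 0.0588 C₁ and U = ½CV², so U₂/U₁ = C₂/C₁ = 0.0588.
U₂ = 0.0588 × 1.51×10⁻⁴ = 8.91×10⁻⁶ J.

U ≈ 8.91 μJ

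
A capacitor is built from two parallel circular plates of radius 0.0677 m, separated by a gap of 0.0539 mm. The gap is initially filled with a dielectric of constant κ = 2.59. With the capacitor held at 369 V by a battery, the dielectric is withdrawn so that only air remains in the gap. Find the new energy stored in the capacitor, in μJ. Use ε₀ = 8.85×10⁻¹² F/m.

A = π(0.0677 m)² = 1.44×10⁻² m².
Initially C₁ = κε₀A/d = 2.59 × 8.85×10⁻¹² × 1.44×10⁻² / 5.39×10⁻⁵ = 6.12×10⁻⁹ F.
U₁ = 4.17×10⁻⁴ J.
Battery connected ⇒ V is held fixed. C₂ = 0.386 C₁ and U = ½CV², so U₂/U₁ = C₂/C₁ = 0.386.
U₂ = 0.386 × 4.17×10⁻⁴ = 1.61×10⁻⁴ J.

U ≈ 161 μJ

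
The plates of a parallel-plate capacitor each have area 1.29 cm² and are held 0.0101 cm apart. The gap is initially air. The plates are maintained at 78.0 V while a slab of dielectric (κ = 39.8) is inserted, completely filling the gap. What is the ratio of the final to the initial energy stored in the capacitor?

Battery connected ⇒ V is held fixed.
C₂ = 39.8 C₁ and U = ½CV², so U₂/U₁ = C₂/C₁ = 39.8.

39.8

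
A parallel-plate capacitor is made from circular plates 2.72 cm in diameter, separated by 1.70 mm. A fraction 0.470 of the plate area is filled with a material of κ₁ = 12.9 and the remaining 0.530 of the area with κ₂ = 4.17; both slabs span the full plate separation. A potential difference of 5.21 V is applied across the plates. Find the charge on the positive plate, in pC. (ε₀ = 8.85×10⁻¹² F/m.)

130 pC

A = π(2.72/2 cm)² = 5.81×10⁻⁴ m².
Side-by-side slabs ⇒ two capacitors in parallel, each spanning the full gap.
C₁ = κ₁ε₀A₁/d = 12.9 × 8.85×10⁻¹² × 2.73×10⁻⁴ / 1.70×10⁻³ = 1.83×10⁻¹¹ F.
C₂ = κ₂ε₀A₂/d = 4.17 × 8.85×10⁻¹² × 3.08×10⁻⁴ / 1.70×10⁻³ = 6.69×10⁻¹² F.
C = C₁ + C₂ = 2.50×10⁻¹¹ F.
Q = CV = 2.50×10⁻¹¹ × 5.21 = 1.30×10⁻¹⁰ C.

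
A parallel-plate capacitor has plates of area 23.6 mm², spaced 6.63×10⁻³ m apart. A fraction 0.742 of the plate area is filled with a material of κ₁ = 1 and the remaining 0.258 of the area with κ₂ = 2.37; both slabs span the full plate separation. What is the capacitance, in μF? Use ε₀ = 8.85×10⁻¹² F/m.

A = 23.6 mm² = 2.36×10⁻⁵ m².
Side-by-side slabs ⇒ two capacitors in parallel, each spanning the full gap.
C₁ = κ₁ε₀A₁/d = 1.00 × 8.85×10⁻¹² × 1.75×10⁻⁵ / 6.63×10⁻³ = 2.34×10⁻¹⁴ F.
C₂ = κ₂ε₀A₂/d = 2.37 × 8.85×10⁻¹² × 6.09×10⁻⁶ / 6.63×10⁻³ = 1.93×10⁻¹⁴ F.
C = C₁ + C₂ = 4.26×10⁻¹⁴ F.

4.26×10⁻⁸ μF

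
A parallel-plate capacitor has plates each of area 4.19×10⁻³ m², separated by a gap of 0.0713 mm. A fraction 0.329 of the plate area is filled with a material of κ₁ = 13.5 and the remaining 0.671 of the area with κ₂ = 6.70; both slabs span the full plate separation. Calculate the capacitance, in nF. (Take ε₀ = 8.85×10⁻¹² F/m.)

Side-by-side slabs ⇒ two capacitors in parallel, each spanning the full gap.
C₁ = κ₁ε₀A₁/d = 13.5 × 8.85×10⁻¹² × 1.38×10⁻³ / 7.13×10⁻⁵ = 2.31×10⁻⁹ F.
C₂ = κ₂ε₀A₂/d = 6.70 × 8.85×10⁻¹² × 2.81×10⁻³ / 7.13×10⁻⁵ = 2.34×10⁻⁹ F.
C = C₁ + C₂ = 4.65×10⁻⁹ F.

C ≈ 4.65 nF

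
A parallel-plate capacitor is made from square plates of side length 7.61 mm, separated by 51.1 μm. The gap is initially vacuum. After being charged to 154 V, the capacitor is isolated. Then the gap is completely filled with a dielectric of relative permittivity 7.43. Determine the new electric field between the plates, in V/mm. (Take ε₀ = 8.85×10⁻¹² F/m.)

406 V/mm

A = (7.61 mm)² = 5.79×10⁻⁵ m².
Initially C₁ = ε₀A/d = 8.85×10⁻¹² × 5.79×10⁻⁵ / 5.11×10⁻⁵ = 1.00×10⁻¹¹ F.
E₁ = 3.01×10⁶ V/m.
Isolated ⇒ Q is held fixed. V₂ = Q/C₂ = V₁/7.43; E = V/d, so E₂/E₁ = (V₂/V₁)(d₁/d₂) = 0.135.
E₂ = 0.135 × 3.01×10⁶ = 4.06×10⁵ V/m.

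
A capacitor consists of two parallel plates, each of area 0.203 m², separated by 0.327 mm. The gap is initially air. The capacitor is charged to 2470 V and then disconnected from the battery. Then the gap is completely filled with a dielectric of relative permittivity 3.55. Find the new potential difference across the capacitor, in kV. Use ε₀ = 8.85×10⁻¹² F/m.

Initially C₁ = ε₀A/d = 8.85×10⁻¹² × 0.203 / 3.27×10⁻⁴ = 5.49×10⁻⁹ F.
V₁ = 2.47×10³ V.
Isolated ⇒ Q is held fixed. C₂ = 3.55 C₁ and V = Q/C, so V₂/V₁ = C₁/C₂ = 0.282.
V₂ = 0.282 × 2.47×10³ = 6.96×10² V.

V ≈ 0.696 kV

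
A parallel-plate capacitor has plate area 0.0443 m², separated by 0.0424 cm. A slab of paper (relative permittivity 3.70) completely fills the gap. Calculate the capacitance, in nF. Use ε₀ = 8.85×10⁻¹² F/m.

C = κε₀A/d = 3.70 × 8.85×10⁻¹² × 4.43×10⁻² / 4.24×10⁻⁴ = 3.42×10⁻⁹ F.

C ≈ 3.42 nF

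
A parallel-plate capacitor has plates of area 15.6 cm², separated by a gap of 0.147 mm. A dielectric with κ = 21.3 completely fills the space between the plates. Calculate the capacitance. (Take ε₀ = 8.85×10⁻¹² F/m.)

C ≈ 2.00 nF

A = 15.6 cm² = 1.56×10⁻³ m².
C = κε₀A/d = 21.3 × 8.85×10⁻¹² × 1.56×10⁻³ / 1.47×10⁻⁴ = 2.00×10⁻⁹ F.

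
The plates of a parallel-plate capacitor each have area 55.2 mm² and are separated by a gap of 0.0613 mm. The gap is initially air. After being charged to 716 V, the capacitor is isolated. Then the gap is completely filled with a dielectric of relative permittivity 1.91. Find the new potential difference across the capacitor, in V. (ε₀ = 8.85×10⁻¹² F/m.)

375 V

A = 55.2 mm² = 5.52×10⁻⁵ m².
Initially C₁ = ε₀A/d = 8.85×10⁻¹² × 5.52×10⁻⁵ / 6.13×10⁻⁵ = 7.97×10⁻¹² F.
V₁ = 7.16×10² V.
Isolated ⇒ Q is held fixed. C₂ = 1.91 C₁ and V = Q/C, so V₂/V₁ = C₁/C₂ = 0.524.
V₂ = 0.524 × 7.16×10² = 3.75×10² V.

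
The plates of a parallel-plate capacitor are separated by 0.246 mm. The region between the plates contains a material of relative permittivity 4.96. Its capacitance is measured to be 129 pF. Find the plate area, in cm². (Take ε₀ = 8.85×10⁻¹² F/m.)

7.23 cm²

A = Cd/(κε₀) = 1.29×10⁻¹⁰ × 2.46×10⁻⁴ / (4.96 × 8.85×10⁻¹²) = 7.23×10⁻⁴ m².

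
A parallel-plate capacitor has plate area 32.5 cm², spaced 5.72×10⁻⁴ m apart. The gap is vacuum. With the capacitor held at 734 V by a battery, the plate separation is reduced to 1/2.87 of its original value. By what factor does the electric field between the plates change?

2.87

Battery connected ⇒ V is held fixed.
E = V/d, so E₂/E₁ = d₁/d₂ = 2.87.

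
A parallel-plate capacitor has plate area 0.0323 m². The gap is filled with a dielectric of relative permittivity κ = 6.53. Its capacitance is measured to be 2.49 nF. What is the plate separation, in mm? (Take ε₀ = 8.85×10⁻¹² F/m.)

d = κε₀A/C = 6.53 × 8.85×10⁻¹² × 3.23×10⁻² / 2.49×10⁻⁹ = 7.50×10⁻⁴ m.

d ≈ 0.750 mm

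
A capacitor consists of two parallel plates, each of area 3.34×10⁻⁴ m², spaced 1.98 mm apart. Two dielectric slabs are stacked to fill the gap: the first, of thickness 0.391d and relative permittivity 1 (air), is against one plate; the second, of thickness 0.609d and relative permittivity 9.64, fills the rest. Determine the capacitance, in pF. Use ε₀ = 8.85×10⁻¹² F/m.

3.29 pF

Stacked slabs ⇒ two capacitors in series, each with the full plate area.
C₁ = κ₁ε₀A/d₁ = 1.00 × 8.85×10⁻¹² × 3.34×10⁻⁴ / 7.74×10⁻⁴ = 3.82×10⁻¹² F.
C₂ = κ₂ε₀A/d₂ = 9.64 × 8.85×10⁻¹² × 3.34×10⁻⁴ / 1.21×10⁻³ = 2.36×10⁻¹¹ F.
C = (1/C₁ + 1/C₂)⁻¹ = 3.29×10⁻¹² F.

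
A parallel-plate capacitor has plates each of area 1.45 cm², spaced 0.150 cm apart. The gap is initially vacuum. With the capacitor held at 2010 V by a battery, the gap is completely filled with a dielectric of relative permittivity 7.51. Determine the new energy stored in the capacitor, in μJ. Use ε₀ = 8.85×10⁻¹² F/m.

U ≈ 13.0 μJ

A = 1.45 cm² = 1.45×10⁻⁴ m².
Initially C₁ = ε₀A/d = 8.85×10⁻¹² × 1.45×10⁻⁴ / 1.50×10⁻³ = 8.55×10⁻¹³ F.
U₁ = 1.73×10⁻⁶ J.
Battery connected ⇒ V is held fixed. C₂ = 7.51 C₁ and U = ½CV², so U₂/U₁ = C₂/C₁ = 7.51.
U₂ = 7.51 × 1.73×10⁻⁶ = 1.30×10⁻⁵ J.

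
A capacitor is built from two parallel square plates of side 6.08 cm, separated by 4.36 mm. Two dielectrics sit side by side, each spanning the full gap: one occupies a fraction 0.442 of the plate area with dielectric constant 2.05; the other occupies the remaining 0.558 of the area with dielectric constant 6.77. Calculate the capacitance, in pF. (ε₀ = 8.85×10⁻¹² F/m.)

A = (6.08 cm)² = 3.70×10⁻³ m².
Side-by-side slabs ⇒ two capacitors in parallel, each spanning the full gap.
C₁ = κ₁ε₀A₁/d = 2.05 × 8.85×10⁻¹² × 1.63×10⁻³ / 4.36×10⁻³ = 6.80×10⁻¹² F.
C₂ = κ₂ε₀A₂/d = 6.77 × 8.85×10⁻¹² × 2.06×10⁻³ / 4.36×10⁻³ = 2.83×10⁻¹¹ F.
C = C₁ + C₂ = 3.51×10⁻¹¹ F.

35.1 pF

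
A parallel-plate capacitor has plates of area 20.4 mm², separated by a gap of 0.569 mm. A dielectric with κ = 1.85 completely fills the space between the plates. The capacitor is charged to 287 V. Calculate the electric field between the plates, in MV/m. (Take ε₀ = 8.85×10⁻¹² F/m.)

E ≈ 0.504 MV/m

E = V/d = 287 / 5.69×10⁻⁴ = 5.04×10⁵ V/m.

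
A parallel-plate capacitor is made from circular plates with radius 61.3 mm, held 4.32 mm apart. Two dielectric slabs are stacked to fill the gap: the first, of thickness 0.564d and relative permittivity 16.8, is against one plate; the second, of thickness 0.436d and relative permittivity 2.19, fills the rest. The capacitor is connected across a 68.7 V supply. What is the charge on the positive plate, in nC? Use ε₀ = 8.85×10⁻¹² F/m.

7.14 nC

A = π(61.3 mm)² = 1.18×10⁻² m².
Stacked slabs ⇒ two capacitors in series, each with the full plate area.
C₁ = κ₁ε₀A/d₁ = 16.8 × 8.85×10⁻¹² × 1.18×10⁻² / 2.44×10⁻³ = 7.20×10⁻¹⁰ F.
C₂ = κ₂ε₀A/d₂ = 2.19 × 8.85×10⁻¹² × 1.18×10⁻² / 1.88×10⁻³ = 1.21×10⁻¹⁰ F.
C = (1/C₁ + 1/C₂)⁻¹ = 1.04×10⁻¹⁰ F.
Q = CV = 1.04×10⁻¹⁰ × 68.7 = 7.14×10⁻⁹ C.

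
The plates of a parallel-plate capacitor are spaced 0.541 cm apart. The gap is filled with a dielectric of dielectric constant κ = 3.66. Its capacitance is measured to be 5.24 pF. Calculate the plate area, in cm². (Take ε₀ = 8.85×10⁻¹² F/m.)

A = Cd/(κε₀) = 5.24×10⁻¹² × 5.41×10⁻³ / (3.66 × 8.85×10⁻¹²) = 8.75×10⁻⁴ m².

A ≈ 8.75 cm²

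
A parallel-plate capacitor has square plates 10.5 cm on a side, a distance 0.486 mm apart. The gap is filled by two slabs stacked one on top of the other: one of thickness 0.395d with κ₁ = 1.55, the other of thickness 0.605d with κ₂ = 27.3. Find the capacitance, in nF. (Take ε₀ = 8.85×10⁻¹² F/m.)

A = (10.5 cm)² = 1.10×10⁻² m².
Stacked slabs ⇒ two capacitors in series, each with the full plate area.
C₁ = κ₁ε₀A/d₁ = 1.55 × 8.85×10⁻¹² × 1.10×10⁻² / 1.92×10⁻⁴ = 7.88×10⁻¹⁰ F.
C₂ = κ₂ε₀A/d₂ = 27.3 × 8.85×10⁻¹² × 1.10×10⁻² / 2.94×10⁻⁴ = 9.06×10⁻⁹ F.
C = (1/C₁ + 1/C₂)⁻¹ = 7.25×10⁻¹⁰ F.

0.725 nF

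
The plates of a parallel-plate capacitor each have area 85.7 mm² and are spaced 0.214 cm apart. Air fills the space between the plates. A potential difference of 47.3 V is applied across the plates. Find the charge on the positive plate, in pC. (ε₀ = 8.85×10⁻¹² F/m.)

A = 85.7 mm² = 8.57×10⁻⁵ m².
C = ε₀A/d = 8.85×10⁻¹² × 8.57×10⁻⁵ / 2.14×10⁻³ = 3.54×10⁻¹³ F.
Q = CV = 3.54×10⁻¹³ × 47.3 = 1.68×10⁻¹¹ C.

16.8 pC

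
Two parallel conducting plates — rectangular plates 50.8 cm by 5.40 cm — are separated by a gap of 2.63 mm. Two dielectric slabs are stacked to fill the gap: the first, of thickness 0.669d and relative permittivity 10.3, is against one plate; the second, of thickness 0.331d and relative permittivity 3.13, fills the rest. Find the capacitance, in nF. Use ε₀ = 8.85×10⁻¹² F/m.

A = 50.8 × 5.40 cm² = 2.74×10⁻² m².
Stacked slabs ⇒ two capacitors in series, each with the full plate area.
C₁ = κ₁ε₀A/d₁ = 10.3 × 8.85×10⁻¹² × 2.74×10⁻² / 1.76×10⁻³ = 1.42×10⁻⁹ F.
C₂ = κ₂ε₀A/d₂ = 3.13 × 8.85×10⁻¹² × 2.74×10⁻² / 8.71×10⁻⁴ = 8.73×10⁻¹⁰ F.
C = (1/C₁ + 1/C₂)⁻¹ = 5.41×10⁻¹⁰ F.

0.541 nF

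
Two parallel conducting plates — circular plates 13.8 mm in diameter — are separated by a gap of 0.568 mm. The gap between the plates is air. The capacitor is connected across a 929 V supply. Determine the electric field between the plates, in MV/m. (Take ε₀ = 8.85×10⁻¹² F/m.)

E ≈ 1.64 MV/m

E = V/d = 929 / 5.68×10⁻⁴ = 1.64×10⁶ V/m.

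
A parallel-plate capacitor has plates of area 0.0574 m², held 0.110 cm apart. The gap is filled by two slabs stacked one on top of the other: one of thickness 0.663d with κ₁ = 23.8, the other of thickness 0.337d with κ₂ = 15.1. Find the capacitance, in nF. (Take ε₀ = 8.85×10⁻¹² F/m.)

9.20 nF

Stacked slabs ⇒ two capacitors in series, each with the full plate area.
C₁ = κ₁ε₀A/d₁ = 23.8 × 8.85×10⁻¹² × 5.74×10⁻² / 7.29×10⁻⁴ = 1.66×10⁻⁸ F.
C₂ = κ₂ε₀A/d₂ = 15.1 × 8.85×10⁻¹² × 5.74×10⁻² / 3.71×10⁻⁴ = 2.07×10⁻⁸ F.
C = (1/C₁ + 1/C₂)⁻¹ = 9.20×10⁻⁹ F.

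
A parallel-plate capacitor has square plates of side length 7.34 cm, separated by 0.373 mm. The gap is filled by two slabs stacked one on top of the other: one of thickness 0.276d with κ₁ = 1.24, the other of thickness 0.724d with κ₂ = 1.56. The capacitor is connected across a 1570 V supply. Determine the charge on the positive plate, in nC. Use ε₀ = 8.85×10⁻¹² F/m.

A = (7.34 cm)² = 5.39×10⁻³ m².
Stacked slabs ⇒ two capacitors in series, each with the full plate area.
C₁ = κ₁ε₀A/d₁ = 1.24 × 8.85×10⁻¹² × 5.39×10⁻³ / 1.03×10⁻⁴ = 5.74×10⁻¹⁰ F.
C₂ = κ₂ε₀A/d₂ = 1.56 × 8.85×10⁻¹² × 5.39×10⁻³ / 2.70×10⁻⁴ = 2.75×10⁻¹⁰ F.
C = (1/C₁ + 1/C₂)⁻¹ = 1.86×10⁻¹⁰ F.
Q = CV = 1.86×10⁻¹⁰ × 1570 = 2.92×10⁻⁷ C.

Q ≈ 292 nC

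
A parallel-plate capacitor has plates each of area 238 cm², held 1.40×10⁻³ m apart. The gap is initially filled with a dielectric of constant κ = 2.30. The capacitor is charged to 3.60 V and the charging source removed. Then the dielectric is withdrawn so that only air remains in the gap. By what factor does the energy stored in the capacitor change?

Isolated ⇒ Q is held fixed.
C₂ = 0.435 C₁ and U = Q²/(2C), so U₂/U₁ = C₁/C₂ = 2.30.

U₂/U₁ ≈ 2.30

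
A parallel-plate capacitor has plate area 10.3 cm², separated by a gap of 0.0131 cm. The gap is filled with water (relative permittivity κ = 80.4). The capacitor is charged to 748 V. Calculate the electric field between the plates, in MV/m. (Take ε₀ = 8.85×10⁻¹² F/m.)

5.71 MV/m

E = V/d = 748 / 1.31×10⁻⁴ = 5.71×10⁶ V/m.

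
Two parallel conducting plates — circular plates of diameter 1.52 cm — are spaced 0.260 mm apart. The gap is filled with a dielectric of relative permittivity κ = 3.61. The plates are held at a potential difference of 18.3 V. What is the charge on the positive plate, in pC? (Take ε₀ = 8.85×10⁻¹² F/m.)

Q ≈ 408 pC

A = π(1.52/2 cm)² = 1.81×10⁻⁴ m².
C = κε₀A/d = 3.61 × 8.85×10⁻¹² × 1.81×10⁻⁴ / 2.60×10⁻⁴ = 2.23×10⁻¹¹ F.
Q = CV = 2.23×10⁻¹¹ × 18.3 = 4.08×10⁻¹⁰ C.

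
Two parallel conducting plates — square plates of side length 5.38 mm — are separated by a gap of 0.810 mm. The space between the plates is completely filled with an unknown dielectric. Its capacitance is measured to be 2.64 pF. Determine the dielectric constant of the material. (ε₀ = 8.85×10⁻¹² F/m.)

κ ≈ 8.35

A = (5.38 mm)² = 2.89×10⁻⁵ m².
κ = Cd/(ε₀A) = 2.64×10⁻¹² × 8.10×10⁻⁴ / (8.85×10⁻¹² × 2.89×10⁻⁵) = 8.35.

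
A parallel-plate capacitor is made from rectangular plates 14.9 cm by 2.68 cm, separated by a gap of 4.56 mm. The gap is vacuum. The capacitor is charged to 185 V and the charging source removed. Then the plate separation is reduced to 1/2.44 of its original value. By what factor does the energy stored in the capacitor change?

0.410

Isolated ⇒ Q is held fixed.
C₂ = 2.44 C₁ and U = Q²/(2C), so U₂/U₁ = C₁/C₂ = 0.410.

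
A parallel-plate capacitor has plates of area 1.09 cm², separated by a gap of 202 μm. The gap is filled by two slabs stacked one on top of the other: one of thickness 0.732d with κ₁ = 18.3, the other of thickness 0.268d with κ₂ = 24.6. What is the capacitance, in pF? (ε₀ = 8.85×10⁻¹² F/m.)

A = 1.09 cm² = 1.09×10⁻⁴ m².
Stacked slabs ⇒ two capacitors in series, each with the full plate area.
C₁ = κ₁ε₀A/d₁ = 18.3 × 8.85×10⁻¹² × 1.09×10⁻⁴ / 1.48×10⁻⁴ = 1.19×10⁻¹⁰ F.
C₂ = κ₂ε₀A/d₂ = 24.6 × 8.85×10⁻¹² × 1.09×10⁻⁴ / 5.41×10⁻⁵ = 4.38×10⁻¹⁰ F.
C = (1/C₁ + 1/C₂)⁻¹ = 9.38×10⁻¹¹ F.

93.8 pF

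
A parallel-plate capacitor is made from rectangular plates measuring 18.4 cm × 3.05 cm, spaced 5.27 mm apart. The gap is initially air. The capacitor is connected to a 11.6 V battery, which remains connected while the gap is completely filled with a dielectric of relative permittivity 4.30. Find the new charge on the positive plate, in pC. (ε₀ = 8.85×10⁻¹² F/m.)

Q ≈ 470 pC

A = 18.4 × 3.05 cm² = 5.61×10⁻³ m².
Initially C₁ = ε₀A/d = 8.85×10⁻¹² × 5.61×10⁻³ / 5.27×10⁻³ = 9.42×10⁻¹² F.
Q₁ = 1.09×10⁻¹⁰ C.
Battery connected ⇒ V is held fixed. C₂ = 4.30 C₁ and Q = CV, so Q₂/Q₁ = C₂/C₁ = 4.30.
Q₂ = 4.30 × 1.09×10⁻¹⁰ = 4.70×10⁻¹⁰ C.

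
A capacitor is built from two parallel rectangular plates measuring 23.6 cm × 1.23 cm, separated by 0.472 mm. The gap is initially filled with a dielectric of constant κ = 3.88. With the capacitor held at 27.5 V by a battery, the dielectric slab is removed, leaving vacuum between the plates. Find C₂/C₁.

0.258

C = κε₀A/d scales with κ, so C₂/C₁ = 1/κ = 1/3.88 = 0.258.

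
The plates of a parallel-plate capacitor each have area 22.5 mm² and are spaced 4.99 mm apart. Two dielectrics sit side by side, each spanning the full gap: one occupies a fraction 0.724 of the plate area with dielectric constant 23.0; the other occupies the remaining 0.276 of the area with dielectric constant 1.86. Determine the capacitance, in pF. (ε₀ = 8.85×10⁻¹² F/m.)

A = 22.5 mm² = 2.25×10⁻⁵ m².
Side-by-side slabs ⇒ two capacitors in parallel, each spanning the full gap.
C₁ = κ₁ε₀A₁/d = 23.0 × 8.85×10⁻¹² × 1.63×10⁻⁵ / 4.99×10⁻³ = 6.64×10⁻¹³ F.
C₂ = κ₂ε₀A₂/d = 1.86 × 8.85×10⁻¹² × 6.21×10⁻⁶ / 4.99×10⁻³ = 2.05×10⁻¹⁴ F.
C = C₁ + C₂ = 6.85×10⁻¹³ F.

C ≈ 0.685 pF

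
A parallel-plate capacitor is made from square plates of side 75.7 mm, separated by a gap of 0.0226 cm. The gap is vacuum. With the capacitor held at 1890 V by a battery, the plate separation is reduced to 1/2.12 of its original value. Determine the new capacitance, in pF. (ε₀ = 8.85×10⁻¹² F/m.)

A = (75.7 mm)² = 5.73×10⁻³ m².
Initially C₁ = ε₀A/d = 8.85×10⁻¹² × 5.73×10⁻³ / 2.26×10⁻⁴ = 2.24×10⁻¹⁰ F.
C = ε₀A/d scales as 1/d, so C₂/C₁ = d₁/d₂ = 2.12.
C₂ = 2.12 × 2.24×10⁻¹⁰ = 4.76×10⁻¹⁰ F.

C ≈ 476 pF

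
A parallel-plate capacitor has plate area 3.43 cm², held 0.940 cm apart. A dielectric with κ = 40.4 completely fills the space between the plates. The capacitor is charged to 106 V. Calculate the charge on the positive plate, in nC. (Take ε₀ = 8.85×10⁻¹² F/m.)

A = 3.43 cm² = 3.43×10⁻⁴ m².
C = κε₀A/d = 40.4 × 8.85×10⁻¹² × 3.43×10⁻⁴ / 9.40×10⁻³ = 1.30×10⁻¹¹ F.
Q = CV = 1.30×10⁻¹¹ × 106 = 1.38×10⁻⁹ C.

Q ≈ 1.38 nC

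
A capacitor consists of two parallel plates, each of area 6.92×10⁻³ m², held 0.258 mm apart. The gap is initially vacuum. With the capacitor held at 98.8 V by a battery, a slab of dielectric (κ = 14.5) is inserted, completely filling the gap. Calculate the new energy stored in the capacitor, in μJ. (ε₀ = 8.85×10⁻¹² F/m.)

Initially C₁ = ε₀A/d = 8.85×10⁻¹² × 6.92×10⁻³ / 2.58×10⁻⁴ = 2.37×10⁻¹⁰ F.
U₁ = 1.16×10⁻⁶ J.
Battery connected ⇒ V is held fixed. C₂ = 14.5 C₁ and U = ½CV², so U₂/U₁ = C₂/C₁ = 14.5.
U₂ = 14.5 × 1.16×10⁻⁶ = 1.68×10⁻⁵ J.

16.8 μJ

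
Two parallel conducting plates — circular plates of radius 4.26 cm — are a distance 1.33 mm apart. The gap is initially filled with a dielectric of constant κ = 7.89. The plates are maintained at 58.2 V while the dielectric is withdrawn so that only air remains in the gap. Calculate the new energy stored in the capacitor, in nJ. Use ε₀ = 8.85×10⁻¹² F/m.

64.3 nJ

A = π(4.26 cm)² = 5.70×10⁻³ m².
Initially C₁ = κε₀A/d = 7.89 × 8.85×10⁻¹² × 5.70×10⁻³ / 1.33×10⁻³ = 2.99×10⁻¹⁰ F.
U₁ = 5.07×10⁻⁷ J.
Battery connected ⇒ V is held fixed. C₂ = 0.127 C₁ and U = ½CV², so U₂/U₁ = C₂/C₁ = 0.127.
U₂ = 0.127 × 5.07×10⁻⁷ = 6.43×10⁻⁸ J.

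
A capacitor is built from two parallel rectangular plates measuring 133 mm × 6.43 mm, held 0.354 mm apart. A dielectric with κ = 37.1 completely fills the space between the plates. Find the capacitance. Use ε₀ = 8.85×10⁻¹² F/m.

0.793 nF

A = 133 × 6.43 mm² = 8.55×10⁻⁴ m².
C = κε₀A/d = 37.1 × 8.85×10⁻¹² × 8.55×10⁻⁴ / 3.54×10⁻⁴ = 7.93×10⁻¹⁰ F.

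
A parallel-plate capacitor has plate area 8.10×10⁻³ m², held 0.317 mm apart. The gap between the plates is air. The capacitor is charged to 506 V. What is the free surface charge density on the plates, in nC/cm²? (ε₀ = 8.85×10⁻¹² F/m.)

1.41 nC/cm²

C = ε₀A/d = 8.85×10⁻¹² × 8.10×10⁻³ / 3.17×10⁻⁴ = 2.26×10⁻¹⁰ F.
σ = Q/A = CV/A = 2.26×10⁻¹⁰ × 506 / 8.10×10⁻³ = 1.41×10⁻⁵ C/m².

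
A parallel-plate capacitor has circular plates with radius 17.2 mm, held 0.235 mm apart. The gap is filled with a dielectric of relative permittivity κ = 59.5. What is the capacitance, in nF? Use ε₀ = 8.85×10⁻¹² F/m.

A = π(17.2 mm)² = 9.29×10⁻⁴ m².
C = κε₀A/d = 59.5 × 8.85×10⁻¹² × 9.29×10⁻⁴ / 2.35×10⁻⁴ = 2.08×10⁻⁹ F.

2.08 nF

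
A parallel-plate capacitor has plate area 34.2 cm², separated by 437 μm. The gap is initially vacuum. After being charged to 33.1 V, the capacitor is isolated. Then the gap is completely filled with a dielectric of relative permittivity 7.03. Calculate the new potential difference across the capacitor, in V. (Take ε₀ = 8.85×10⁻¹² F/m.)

A = 34.2 cm² = 3.42×10⁻³ m².
Initially C₁ = ε₀A/d = 8.85×10⁻¹² × 3.42×10⁻³ / 4.37×10⁻⁴ = 6.93×10⁻¹¹ F.
V₁ = 33.1 V.
Isolated ⇒ Q is held fixed. C₂ = 7.03 C₁ and V = Q/C, so V₂/V₁ = C₁/C₂ = 0.142.
V₂ = 0.142 × 33.1 = 4.71 V.

V ≈ 4.71 V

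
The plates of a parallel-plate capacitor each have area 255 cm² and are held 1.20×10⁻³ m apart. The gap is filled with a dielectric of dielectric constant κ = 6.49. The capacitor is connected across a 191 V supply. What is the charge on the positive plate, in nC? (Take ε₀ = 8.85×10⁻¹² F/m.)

Q ≈ 233 nC

A = 255 cm² = 2.55×10⁻² m².
C = κε₀A/d = 6.49 × 8.85×10⁻¹² × 2.55×10⁻² / 1.20×10⁻³ = 1.22×10⁻⁹ F.
Q = CV = 1.22×10⁻⁹ × 191 = 2.33×10⁻⁷ C.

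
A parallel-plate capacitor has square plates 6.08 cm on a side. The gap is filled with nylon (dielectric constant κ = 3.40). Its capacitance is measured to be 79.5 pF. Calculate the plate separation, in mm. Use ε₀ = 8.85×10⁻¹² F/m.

A = (6.08 cm)² = 3.70×10⁻³ m².
d = κε₀A/C = 3.40 × 8.85×10⁻¹² × 3.70×10⁻³ / 7.95×10⁻¹¹ = 1.40×10⁻³ m.

d ≈ 1.40 mm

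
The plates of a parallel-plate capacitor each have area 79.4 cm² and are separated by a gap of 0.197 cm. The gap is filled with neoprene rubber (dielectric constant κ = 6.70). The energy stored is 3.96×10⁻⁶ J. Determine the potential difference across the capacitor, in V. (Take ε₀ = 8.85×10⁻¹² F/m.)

A = 79.4 cm² = 7.94×10⁻³ m².
C = κε₀A/d = 6.70 × 8.85×10⁻¹² × 7.94×10⁻³ / 1.97×10⁻³ = 2.39×10⁻¹⁰ F.
V = √(2U/C) = √(2 × 3.96×10⁻⁶ / 2.39×10⁻¹⁰) = 1.82×10² V.

V ≈ 182 V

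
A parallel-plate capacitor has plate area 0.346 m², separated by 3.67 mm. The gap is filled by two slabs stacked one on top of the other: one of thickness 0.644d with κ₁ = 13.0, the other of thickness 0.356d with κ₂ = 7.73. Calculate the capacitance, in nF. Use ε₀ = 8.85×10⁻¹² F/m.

Stacked slabs ⇒ two capacitors in series, each with the full plate area.
C₁ = κ₁ε₀A/d₁ = 13.0 × 8.85×10⁻¹² × 0.346 / 2.36×10⁻³ = 1.68×10⁻⁸ F.
C₂ = κ₂ε₀A/d₂ = 7.73 × 8.85×10⁻¹² × 0.346 / 1.31×10⁻³ = 1.81×10⁻⁸ F.
C = (1/C₁ + 1/C₂)⁻¹ = 8.73×10⁻⁹ F.

C ≈ 8.73 nF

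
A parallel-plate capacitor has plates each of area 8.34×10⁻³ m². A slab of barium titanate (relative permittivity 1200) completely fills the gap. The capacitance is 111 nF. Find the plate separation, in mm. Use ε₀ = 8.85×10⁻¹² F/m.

0.798 mm

d = κε₀A/C = 1200 × 8.85×10⁻¹² × 8.34×10⁻³ / 1.11×10⁻⁷ = 7.98×10⁻⁴ m.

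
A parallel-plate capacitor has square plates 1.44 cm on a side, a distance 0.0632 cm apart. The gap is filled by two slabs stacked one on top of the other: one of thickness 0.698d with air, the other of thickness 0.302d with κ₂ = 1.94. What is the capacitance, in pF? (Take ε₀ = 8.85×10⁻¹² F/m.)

3.40 pF

A = (1.44 cm)² = 2.07×10⁻⁴ m².
Stacked slabs ⇒ two capacitors in series, each with the full plate area.
C₁ = κ₁ε₀A/d₁ = 1.00 × 8.85×10⁻¹² × 2.07×10⁻⁴ / 4.41×10⁻⁴ = 4.16×10⁻¹² F.
C₂ = κ₂ε₀A/d₂ = 1.94 × 8.85×10⁻¹² × 2.07×10⁻⁴ / 1.91×10⁻⁴ = 1.87×10⁻¹¹ F.
C = (1/C₁ + 1/C₂)⁻¹ = 3.40×10⁻¹² F.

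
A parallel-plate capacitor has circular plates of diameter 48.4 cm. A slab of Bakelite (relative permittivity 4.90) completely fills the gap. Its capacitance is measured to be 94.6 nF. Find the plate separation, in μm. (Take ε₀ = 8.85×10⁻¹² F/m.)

84.3 μm

A = π(48.4/2 cm)² = 0.184 m².
d = κε₀A/C = 4.90 × 8.85×10⁻¹² × 0.184 / 9.46×10⁻⁸ = 8.43×10⁻⁵ m.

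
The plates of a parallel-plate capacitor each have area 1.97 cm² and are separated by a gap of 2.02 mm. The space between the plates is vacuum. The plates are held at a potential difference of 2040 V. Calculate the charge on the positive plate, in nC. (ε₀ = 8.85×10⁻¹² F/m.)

1.76 nC

A = 1.97 cm² = 1.97×10⁻⁴ m².
C = ε₀A/d = 8.85×10⁻¹² × 1.97×10⁻⁴ / 2.02×10⁻³ = 8.63×10⁻¹³ F.
Q = CV = 8.63×10⁻¹³ × 2040 = 1.76×10⁻⁹ C.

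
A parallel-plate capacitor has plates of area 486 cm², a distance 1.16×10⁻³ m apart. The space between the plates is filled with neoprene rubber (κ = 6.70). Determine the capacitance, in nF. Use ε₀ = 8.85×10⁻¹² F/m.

C ≈ 2.48 nF

A = 486 cm² = 4.86×10⁻² m².
C = κε₀A/d = 6.70 × 8.85×10⁻¹² × 4.86×10⁻² / 1.16×10⁻³ = 2.48×10⁻⁹ F.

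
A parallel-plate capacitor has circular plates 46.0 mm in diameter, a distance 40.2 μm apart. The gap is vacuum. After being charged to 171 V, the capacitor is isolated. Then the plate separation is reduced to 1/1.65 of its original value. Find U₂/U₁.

U₂/U₁ ≈ 0.606

Isolated ⇒ Q is held fixed.
C₂ = 1.65 C₁ and U = Q²/(2C), so U₂/U₁ = C₁/C₂ = 0.606.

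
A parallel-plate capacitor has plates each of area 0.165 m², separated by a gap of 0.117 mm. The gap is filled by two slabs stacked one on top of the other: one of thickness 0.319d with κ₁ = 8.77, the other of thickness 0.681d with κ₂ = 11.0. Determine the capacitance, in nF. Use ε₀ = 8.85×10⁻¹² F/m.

Stacked slabs ⇒ two capacitors in series, each with the full plate area.
C₁ = κ₁ε₀A/d₁ = 8.77 × 8.85×10⁻¹² × 0.165 / 3.73×10⁻⁵ = 3.43×10⁻⁷ F.
C₂ = κ₂ε₀A/d₂ = 11.0 × 8.85×10⁻¹² × 0.165 / 7.97×10⁻⁵ = 2.02×10⁻⁷ F.
C = (1/C₁ + 1/C₂)⁻¹ = 1.27×10⁻⁷ F.

127 nF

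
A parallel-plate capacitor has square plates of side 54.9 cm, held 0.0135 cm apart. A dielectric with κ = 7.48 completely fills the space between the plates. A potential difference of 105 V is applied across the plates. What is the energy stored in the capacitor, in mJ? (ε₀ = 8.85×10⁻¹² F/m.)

A = (54.9 cm)² = 0.301 m².
C = κε₀A/d = 7.48 × 8.85×10⁻¹² × 0.301 / 1.35×10⁻⁴ = 1.48×10⁻⁷ F.
U = ½CV² = ½ × 1.48×10⁻⁷ × (105)² = 8.15×10⁻⁴ J.

0.815 mJ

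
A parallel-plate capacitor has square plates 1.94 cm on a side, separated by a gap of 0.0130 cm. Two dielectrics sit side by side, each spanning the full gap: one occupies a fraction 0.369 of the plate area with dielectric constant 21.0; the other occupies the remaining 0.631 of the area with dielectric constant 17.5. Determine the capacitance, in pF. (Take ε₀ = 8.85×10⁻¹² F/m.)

A = (1.94 cm)² = 3.76×10⁻⁴ m².
Side-by-side slabs ⇒ two capacitors in parallel, each spanning the full gap.
C₁ = κ₁ε₀A₁/d = 21.0 × 8.85×10⁻¹² × 1.39×10⁻⁴ / 1.30×10⁻⁴ = 1.99×10⁻¹⁰ F.
C₂ = κ₂ε₀A₂/d = 17.5 × 8.85×10⁻¹² × 2.37×10⁻⁴ / 1.30×10⁻⁴ = 2.83×10⁻¹⁰ F.
C = C₁ + C₂ = 4.81×10⁻¹⁰ F.

481 pF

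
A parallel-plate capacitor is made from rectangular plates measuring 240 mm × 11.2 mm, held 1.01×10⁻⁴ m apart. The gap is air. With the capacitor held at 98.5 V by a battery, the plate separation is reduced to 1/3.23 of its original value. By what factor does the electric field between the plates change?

Battery connected ⇒ V is held fixed.
E = V/d, so E₂/E₁ = d₁/d₂ = 3.23.

E₂/E₁ ≈ 3.23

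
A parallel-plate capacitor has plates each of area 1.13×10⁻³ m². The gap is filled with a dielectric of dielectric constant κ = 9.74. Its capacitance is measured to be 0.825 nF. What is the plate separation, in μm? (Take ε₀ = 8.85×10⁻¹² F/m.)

d = κε₀A/C = 9.74 × 8.85×10⁻¹² × 1.13×10⁻³ / 8.25×10⁻¹⁰ = 1.18×10⁻⁴ m.

d ≈ 118 μm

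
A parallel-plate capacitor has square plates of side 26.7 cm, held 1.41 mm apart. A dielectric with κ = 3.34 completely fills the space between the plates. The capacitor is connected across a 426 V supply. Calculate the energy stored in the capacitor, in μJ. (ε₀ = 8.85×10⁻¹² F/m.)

A = (26.7 cm)² = 7.13×10⁻² m².
C = κε₀A/d = 3.34 × 8.85×10⁻¹² × 7.13×10⁻² / 1.41×10⁻³ = 1.49×10⁻⁹ F.
U = ½CV² = ½ × 1.49×10⁻⁹ × (426)² = 1.36×10⁻⁴ J.

136 μJ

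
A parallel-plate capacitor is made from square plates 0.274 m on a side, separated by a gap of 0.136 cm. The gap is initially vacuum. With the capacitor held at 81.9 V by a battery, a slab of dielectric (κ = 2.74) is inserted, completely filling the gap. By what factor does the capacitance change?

2.74

C = κε₀A/d scales with κ, so C₂/C₁ = κ = 2.74.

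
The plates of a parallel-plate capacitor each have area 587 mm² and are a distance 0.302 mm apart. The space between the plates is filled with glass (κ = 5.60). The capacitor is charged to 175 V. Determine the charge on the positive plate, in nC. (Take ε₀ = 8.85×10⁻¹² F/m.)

Q ≈ 16.9 nC

A = 587 mm² = 5.87×10⁻⁴ m².
C = κε₀A/d = 5.60 × 8.85×10⁻¹² × 5.87×10⁻⁴ / 3.02×10⁻⁴ = 9.63×10⁻¹¹ F.
Q = CV = 9.63×10⁻¹¹ × 175 = 1.69×10⁻⁸ C.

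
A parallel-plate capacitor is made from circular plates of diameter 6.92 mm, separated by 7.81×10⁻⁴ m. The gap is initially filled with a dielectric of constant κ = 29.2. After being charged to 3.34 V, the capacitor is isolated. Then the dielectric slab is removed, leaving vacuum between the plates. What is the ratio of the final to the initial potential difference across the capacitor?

29.2

Isolated ⇒ Q is held fixed.
C₂ = 0.0342 C₁ and V = Q/C, so V₂/V₁ = C₁/C₂ = 29.2.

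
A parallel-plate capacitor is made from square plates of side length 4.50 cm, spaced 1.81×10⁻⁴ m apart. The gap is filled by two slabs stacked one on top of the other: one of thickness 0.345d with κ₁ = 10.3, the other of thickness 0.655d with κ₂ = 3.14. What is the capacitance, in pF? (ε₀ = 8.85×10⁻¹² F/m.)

409 pF

A = (4.50 cm)² = 2.02×10⁻³ m².
Stacked slabs ⇒ two capacitors in series, each with the full plate area.
C₁ = κ₁ε₀A/d₁ = 10.3 × 8.85×10⁻¹² × 2.02×10⁻³ / 6.24×10⁻⁵ = 2.96×10⁻⁹ F.
C₂ = κ₂ε₀A/d₂ = 3.14 × 8.85×10⁻¹² × 2.02×10⁻³ / 1.19×10⁻⁴ = 4.75×10⁻¹⁰ F.
C = (1/C₁ + 1/C₂)⁻¹ = 4.09×10⁻¹⁰ F.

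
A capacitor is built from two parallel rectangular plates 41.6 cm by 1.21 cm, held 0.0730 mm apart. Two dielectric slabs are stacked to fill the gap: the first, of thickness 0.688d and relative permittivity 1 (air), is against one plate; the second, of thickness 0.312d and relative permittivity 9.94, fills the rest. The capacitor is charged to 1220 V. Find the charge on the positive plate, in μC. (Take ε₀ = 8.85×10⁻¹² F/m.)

A = 41.6 × 1.21 cm² = 5.03×10⁻³ m².
Stacked slabs ⇒ two capacitors in series, each with the full plate area.
C₁ = κ₁ε₀A/d₁ = 1.00 × 8.85×10⁻¹² × 5.03×10⁻³ / 5.02×10⁻⁵ = 8.87×10⁻¹⁰ F.
C₂ = κ₂ε₀A/d₂ = 9.94 × 8.85×10⁻¹² × 5.03×10⁻³ / 2.28×10⁻⁵ = 1.94×10⁻⁸ F.
C = (1/C₁ + 1/C₂)⁻¹ = 8.48×10⁻¹⁰ F.
Q = CV = 8.48×10⁻¹⁰ × 1220 = 1.03×10⁻⁶ C.

1.03 μC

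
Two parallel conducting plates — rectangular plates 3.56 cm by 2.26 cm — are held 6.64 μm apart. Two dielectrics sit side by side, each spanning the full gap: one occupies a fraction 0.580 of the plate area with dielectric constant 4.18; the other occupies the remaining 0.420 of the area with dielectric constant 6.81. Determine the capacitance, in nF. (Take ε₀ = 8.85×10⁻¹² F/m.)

C ≈ 5.67 nF

A = 3.56 × 2.26 cm² = 8.05×10⁻⁴ m².
Side-by-side slabs ⇒ two capacitors in parallel, each spanning the full gap.
C₁ = κ₁ε₀A₁/d = 4.18 × 8.85×10⁻¹² × 4.67×10⁻⁴ / 6.64×10⁻⁶ = 2.60×10⁻⁹ F.
C₂ = κ₂ε₀A₂/d = 6.81 × 8.85×10⁻¹² × 3.38×10⁻⁴ / 6.64×10⁻⁶ = 3.07×10⁻⁹ F.
C = C₁ + C₂ = 5.67×10⁻⁹ F.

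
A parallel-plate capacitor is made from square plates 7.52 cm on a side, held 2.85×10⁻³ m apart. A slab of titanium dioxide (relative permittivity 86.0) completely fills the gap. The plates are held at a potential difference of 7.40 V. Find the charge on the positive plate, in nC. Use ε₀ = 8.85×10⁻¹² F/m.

11.2 nC

A = (7.52 cm)² = 5.66×10⁻³ m².
C = κε₀A/d = 86.0 × 8.85×10⁻¹² × 5.66×10⁻³ / 2.85×10⁻³ = 1.51×10⁻⁹ F.
Q = CV = 1.51×10⁻⁹ × 7.40 = 1.12×10⁻⁸ C.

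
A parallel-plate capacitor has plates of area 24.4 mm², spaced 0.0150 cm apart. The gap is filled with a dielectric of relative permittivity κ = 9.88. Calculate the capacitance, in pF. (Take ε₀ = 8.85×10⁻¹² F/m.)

C ≈ 14.2 pF

A = 24.4 mm² = 2.44×10⁻⁵ m².
C = κε₀A/d = 9.88 × 8.85×10⁻¹² × 2.44×10⁻⁵ / 1.50×10⁻⁴ = 1.42×10⁻¹¹ F.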